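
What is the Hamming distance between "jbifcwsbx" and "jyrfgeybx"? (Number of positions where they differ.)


String 1: 'jbifcwsbx'
String 2: 'jyrfgeybx'
Compare each position: pos 0: 'j'=='j', pos 1: 'b'!='y', pos 2: 'i'!='r', pos 3: 'f'=='f', pos 4: 'c'!='g', pos 5: 'w'!='e', pos 6: 's'!='y', pos 7: 'b'=='b', pos 8: 'x'=='x'
Differing positions: 5
Hamming distance: 5


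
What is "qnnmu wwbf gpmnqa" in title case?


Input string: 'qnnmu wwbf gpmnqa'
Operation: capitalize first letter of each word
Word transformations: 'qnnmu'->'Qnnmu', 'wwbf'->'Wwbf', 'gpmnqa'->'Gpmnqa'
Result: Qnnmu Wwbf Gpmnqa


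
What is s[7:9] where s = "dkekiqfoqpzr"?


Input string: 'dkekiqfoqpzr'
Operation: slice [7:9]
Extract characters: s[7]='o', s[8]='q'
Result: oq


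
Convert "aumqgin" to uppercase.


Input string: 'aumqgin'
Operation: convert each letter to uppercase
Mapping: 'a'->'A', 'u'->'U', 'm'->'M', 'q'->'Q', 'g'->'G', 'i'->'I', 'n'->'N'
Result: AUMQGIN


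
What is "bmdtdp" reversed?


Input string: 'bmdtdp'
Operation: reverse character order
Original order: 'b' -> 'm' -> 'd' -> 't' -> 'd' -> 'p'
Reversed order: 'p' -> 'd' -> 't' -> 'd' -> 'm' -> 'b'
Result: pdtdmb


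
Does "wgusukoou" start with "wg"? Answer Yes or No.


Input string: 'wgusukoou'
Prefix to check: 'wg'
First 2 characters of input: 'wg'
Match: True
Result: Yes


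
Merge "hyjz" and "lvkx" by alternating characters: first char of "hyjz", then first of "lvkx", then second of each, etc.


String 1: 'hyjz'
String 2: 'lvkx'
Operation: alternate characters
Pairs: 'h'+'l', 'y'+'v', 'j'+'k', 'z'+'x'
Result: hlyvjkzx


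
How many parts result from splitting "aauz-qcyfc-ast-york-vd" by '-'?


Input string: 'aauz-qcyfc-ast-york-vd'
Delimiter: '-'
Split result: 'aauz', 'qcyfc', 'ast', 'york', 'vd'
Number of parts: 5


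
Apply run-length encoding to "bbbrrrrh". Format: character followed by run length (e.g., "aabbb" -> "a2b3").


Input: 'bbbrrrrh'
Operation: identify consecutive runs
Runs: 'bbb' -> b3, 'rrrr' -> r4, 'h' -> h1
Encoded: b3r4h1


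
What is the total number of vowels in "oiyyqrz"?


Input string: 'oiyyqrz'
Operation: count vowels (a, e, i, o, u)
Scan: s[0]='o' (vowel), s[1]='i' (vowel), s[2]='y', s[3]='y', s[4]='q', s[5]='r', s[6]='z'
Vowels found: 2
Result: 2


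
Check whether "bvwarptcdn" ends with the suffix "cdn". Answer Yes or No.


Input string: 'bvwarptcdn'
Suffix to check: 'cdn'
Last 3 characters of input: 'cdn'
Match: True
Result: Yes


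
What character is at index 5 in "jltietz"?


Input string: 'jltietz'
Operation: get character at index 5
Index mapping: s[0]='j', s[1]='l', s[2]='t', s[3]='i', s[4]='e', s[5]='t'
Result: 't'


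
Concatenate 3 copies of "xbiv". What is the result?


Input string: 'xbiv'
Operation: repeat 3 times
Concatenation: 'xbiv' + 'xbiv' + 'xbiv'
Result: xbivxbivxbiv


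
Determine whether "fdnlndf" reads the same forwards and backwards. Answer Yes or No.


Input string: 'fdnlndf'
Reversed: 'fdnlndf'
Compare pairs: s[0]='f' vs s[6]='f' (match), s[1]='d' vs s[5]='d' (match), s[2]='n' vs s[4]='n' (match)
Palindrome: Yes


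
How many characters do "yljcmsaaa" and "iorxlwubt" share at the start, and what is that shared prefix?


String 1: 'yljcmsaaa'
String 2: 'iorxlwubt'
Compare position by position:
pos 0: 'y' vs 'i' differ -> stop
Longest common prefix: "" (length 0)


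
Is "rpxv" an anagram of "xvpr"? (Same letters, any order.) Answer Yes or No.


String 1: 'xvpr' -> sorted: 'prvx'
String 2: 'rpxv' -> sorted: 'prvx'
Compare sorted forms: 'prvx' == 'prvx'
Anagram: Yes


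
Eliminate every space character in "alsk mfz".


Input string: 'alsk mfz'
Operation: remove all spaces
Words: 'alsk', 'mfz'
Join without spaces: alskmfz


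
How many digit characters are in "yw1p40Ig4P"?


Input string: 'yw1p40Ig4P'
Operation: count digit characters (0-9)
Scan: 'y', 'w', '1'(digit), 'p', '4'(digit), '0'(digit), 'I', 'g', '4'(digit), 'P'
Digits found: 4
Result: 4


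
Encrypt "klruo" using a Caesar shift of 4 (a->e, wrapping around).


Input: 'klruo', shift = 4
Operation: for each letter, (position + 4) mod 26
Mapping: 'k'(10+4=14)->'o', 'l'(11+4=15)->'p', 'r'(17+4=21)->'v', 'u'(20+4=24)->'y', 'o'(14+4=18)->'s'
Result: opvys


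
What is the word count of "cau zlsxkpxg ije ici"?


Input string: 'cau zlsxkpxg ije ici'
Operation: split by spaces
Words found: 'cau', 'zlsxkpxg', 'ije', 'ici'
Word count: 4


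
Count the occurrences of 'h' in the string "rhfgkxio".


Input string: 'rhfgkxio'
Target character: 'h'
Scan each position: s[1]='h'
Matches found at indices: 1
Total: 1


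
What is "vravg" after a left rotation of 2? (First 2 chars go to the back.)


Input: 'vravg', shift = 2
Operation: split at index 2 and swap parts
Front part s[0:2] = 'vr'
Back part s[2:] = 'avg'
Rotated = back + front = 'avg' + 'vr'
Result: avgvr


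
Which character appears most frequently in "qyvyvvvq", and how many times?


Input: 'qyvyvvvq'
Operation: tally each character
Counts: 'q':2, 'v':4, 'y':2
Maximum: 'v' appears 4 times


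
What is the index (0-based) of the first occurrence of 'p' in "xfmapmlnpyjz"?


Input string: 'xfmapmlnpyjz'
Target: 'p'
Scanning left to right: s[0]='x', s[1]='f', s[2]='m', s[3]='a', s[4]='p'
First match at index: 4


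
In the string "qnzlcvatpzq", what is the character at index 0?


Input string: 'qnzlcvatpzq'
Operation: get character at index 0
Index mapping: s[0]='q'
Result: 'q'


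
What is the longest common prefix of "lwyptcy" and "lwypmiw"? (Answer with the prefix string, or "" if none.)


String 1: 'lwyptcy'
String 2: 'lwypmiw'
Compare position by position:
pos 0: 'l' vs 'l' match
pos 1: 'w' vs 'w' match
pos 2: 'y' vs 'y' match
pos 3: 'p' vs 'p' match
pos 4: 't' vs 'm' differ -> stop
Longest common prefix: "lwyp" (length 4)


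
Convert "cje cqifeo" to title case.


Input string: 'cje cqifeo'
Operation: capitalize first letter of each word
Word transformations: 'cje'->'Cje', 'cqifeo'->'Cqifeo'
Result: Cje Cqifeo


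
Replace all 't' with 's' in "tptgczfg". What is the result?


Input string: 'tptgczfg'
Operation: replace 't' with 's'
Positions of 't': 0, 2
After replacement: spsgczfg


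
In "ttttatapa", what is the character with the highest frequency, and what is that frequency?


Input: 'ttttatapa'
Operation: tally each character
Counts: 'a':3, 'p':1, 't':5
Maximum: 't' appears 5 times


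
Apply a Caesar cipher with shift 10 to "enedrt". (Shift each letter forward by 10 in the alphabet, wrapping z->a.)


Input: 'enedrt', shift = 10
Operation: for each letter, (position + 10) mod 26
Mapping: 'e'(4+10=14)->'o', 'n'(13+10=23)->'x', 'e'(4+10=14)->'o', 'd'(3+10=13)->'n', 'r'(17+10=27, 27 mod 26=1)->'b', 't'(19+10=29, 29 mod 26=3)->'d'
Result: oxonbd


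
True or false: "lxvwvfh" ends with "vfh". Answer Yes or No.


Input string: 'lxvwvfh'
Suffix to check: 'vfh'
Last 3 characters of input: 'vfh'
Match: True
Result: Yes


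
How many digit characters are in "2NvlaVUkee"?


Input string: '2NvlaVUkee'
Operation: count digit characters (0-9)
Scan: '2'(digit), 'N', 'v', 'l', 'a', 'V', 'U', 'k', 'e', 'e'
Digits found: 1
Result: 1


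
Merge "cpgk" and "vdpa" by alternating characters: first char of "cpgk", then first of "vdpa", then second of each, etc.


String 1: 'cpgk'
String 2: 'vdpa'
Operation: alternate characters
Pairs: 'c'+'v', 'p'+'d', 'g'+'p', 'k'+'a'
Result: cvpdgpka


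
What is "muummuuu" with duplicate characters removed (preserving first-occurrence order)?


Input: 'muummuuu'
Operation: keep first occurrence of each character
Scan: s[0]='m' new -> keep; s[1]='u' new -> keep; s[2]='u' seen -> skip; s[3]='m' seen -> skip; s[4]='m' seen -> skip; s[5]='u' seen -> skip; s[6]='u' seen -> skip; s[7]='u' seen -> skip
Result: mu


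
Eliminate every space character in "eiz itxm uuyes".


Input string: 'eiz itxm uuyes'
Operation: remove all spaces
Words: 'eiz', 'itxm', 'uuyes'
Join without spaces: eizitxmuuyes


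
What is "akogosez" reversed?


Input string: 'akogosez'
Operation: reverse character order
Original order: 'a' -> 'k' -> 'o' -> 'g' -> 'o' -> 's' -> 'e' -> 'z'
Reversed order: 'z' -> 'e' -> 's' -> 'o' -> 'g' -> 'o' -> 'k' -> 'a'
Result: zesogoka


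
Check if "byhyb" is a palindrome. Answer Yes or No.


Input string: 'byhyb'
Reversed: 'byhyb'
Compare pairs: s[0]='b' vs s[4]='b' (match), s[1]='y' vs s[3]='y' (match)
Palindrome: Yes


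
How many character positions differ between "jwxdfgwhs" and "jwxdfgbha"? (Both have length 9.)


String 1: 'jwxdfgwhs'
String 2: 'jwxdfgbha'
Compare each position: pos 0: 'j'=='j', pos 1: 'w'=='w', pos 2: 'x'=='x', pos 3: 'd'=='d', pos 4: 'f'=='f', pos 5: 'g'=='g', pos 6: 'w'!='b', pos 7: 'h'=='h', pos 8: 's'!='a'
Differing positions: 2
Hamming distance: 2


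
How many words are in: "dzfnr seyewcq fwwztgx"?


Input string: 'dzfnr seyewcq fwwztgx'
Operation: split by spaces
Words found: 'dzfnr', 'seyewcq', 'fwwztgx'
Word count: 3


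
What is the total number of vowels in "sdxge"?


Input string: 'sdxge'
Operation: count vowels (a, e, i, o, u)
Scan: s[0]='s', s[1]='d', s[2]='x', s[3]='g', s[4]='e' (vowel)
Vowels found: 1
Result: 1


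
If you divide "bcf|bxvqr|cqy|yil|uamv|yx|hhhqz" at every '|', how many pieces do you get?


Input string: 'bcf|bxvqr|cqy|yil|uamv|yx|hhhqz'
Delimiter: '|'
Split result: 'bcf', 'bxvqr', 'cqy', 'yil', 'uamv', 'yx', 'hhhqz'
Number of parts: 7


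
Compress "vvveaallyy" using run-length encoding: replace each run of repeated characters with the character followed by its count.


Input: 'vvveaallyy'
Operation: identify consecutive runs
Runs: 'vvv' -> v3, 'e' -> e1, 'aa' -> a2, 'll' -> l2, 'yy' -> y2
Encoded: v3e1a2l2y2


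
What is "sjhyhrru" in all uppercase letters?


Input string: 'sjhyhrru'
Operation: convert each letter to uppercase
Mapping: 's'->'S', 'j'->'J', 'h'->'H', 'y'->'Y', 'h'->'H', 'r'->'R', 'r'->'R', 'u'->'U'
Result: SJHYHRRU


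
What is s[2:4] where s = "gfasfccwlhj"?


Input string: 'gfasfccwlhj'
Operation: slice [2:4]
Extract characters: s[2]='a', s[3]='s'
Result: as


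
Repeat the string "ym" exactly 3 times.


Input string: 'ym'
Operation: repeat 3 times
Concatenation: 'ym' + 'ym' + 'ym'
Result: ymymym


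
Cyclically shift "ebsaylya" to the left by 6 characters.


Input: 'ebsaylya', shift = 6
Operation: split at index 6 and swap parts
Front part s[0:6] = 'ebsayl'
Back part s[6:] = 'ya'
Rotated = back + front = 'ya' + 'ebsayl'
Result: yaebsayl


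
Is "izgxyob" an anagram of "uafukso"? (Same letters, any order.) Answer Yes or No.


String 1: 'uafukso' -> sorted: 'afkosuu'
String 2: 'izgxyob' -> sorted: 'bgioxyz'
Compare sorted forms: 'afkosuu' != 'bgioxyz'
Anagram: No


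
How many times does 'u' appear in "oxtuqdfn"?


Input string: 'oxtuqdfn'
Target character: 'u'
Scan each position: s[3]='u'
Matches found at indices: 3
Total: 1


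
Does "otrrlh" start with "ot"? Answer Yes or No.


Input string: 'otrrlh'
Prefix to check: 'ot'
First 2 characters of input: 'ot'
Match: True
Result: Yes


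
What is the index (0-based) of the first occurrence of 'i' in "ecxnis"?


Input string: 'ecxnis'
Target: 'i'
Scanning left to right: s[0]='e', s[1]='c', s[2]='x', s[3]='n', s[4]='i'
First match at index: 4


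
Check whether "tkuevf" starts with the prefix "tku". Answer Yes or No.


Input string: 'tkuevf'
Prefix to check: 'tku'
First 3 characters of input: 'tku'
Match: True
Result: Yes


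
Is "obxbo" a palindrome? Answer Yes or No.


Input string: 'obxbo'
Reversed: 'obxbo'
Compare pairs: s[0]='o' vs s[4]='o' (match), s[1]='b' vs s[3]='b' (match)
Palindrome: Yes


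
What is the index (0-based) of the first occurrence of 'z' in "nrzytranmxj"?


Input string: 'nrzytranmxj'
Target: 'z'
Scanning left to right: s[0]='n', s[1]='r', s[2]='z'
First match at index: 2


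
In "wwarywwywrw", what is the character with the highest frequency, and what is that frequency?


Input: 'wwarywwywrw'
Operation: tally each character
Counts: 'a':1, 'r':2, 'w':6, 'y':2
Maximum: 'w' appears 6 times


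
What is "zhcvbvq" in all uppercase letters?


Input string: 'zhcvbvq'
Operation: convert each letter to uppercase
Mapping: 'z'->'Z', 'h'->'H', 'c'->'C', 'v'->'V', 'b'->'B', 'v'->'V', 'q'->'Q'
Result: ZHCVBVQ


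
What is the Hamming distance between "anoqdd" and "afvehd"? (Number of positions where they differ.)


String 1: 'anoqdd'
String 2: 'afvehd'
Compare each position: pos 0: 'a'=='a', pos 1: 'n'!='f', pos 2: 'o'!='v', pos 3: 'q'!='e', pos 4: 'd'!='h', pos 5: 'd'=='d'
Differing positions: 4
Hamming distance: 4


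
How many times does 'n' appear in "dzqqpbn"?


Input string: 'dzqqpbn'
Target character: 'n'
Scan each position: s[6]='n'
Matches found at indices: 6
Total: 1


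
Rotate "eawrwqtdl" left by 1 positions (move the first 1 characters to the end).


Input: 'eawrwqtdl', shift = 1
Operation: split at index 1 and swap parts
Front part s[0:1] = 'e'
Back part s[1:] = 'awrwqtdl'
Rotated = back + front = 'awrwqtdl' + 'e'
Result: awrwqtdle


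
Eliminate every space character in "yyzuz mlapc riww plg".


Input string: 'yyzuz mlapc riww plg'
Operation: remove all spaces
Words: 'yyzuz', 'mlapc', 'riww', 'plg'
Join without spaces: yyzuzmlapcriwwplg


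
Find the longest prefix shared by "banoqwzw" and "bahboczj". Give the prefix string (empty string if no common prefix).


String 1: 'banoqwzw'
String 2: 'bahboczj'
Compare position by position:
pos 0: 'b' vs 'b' match
pos 1: 'a' vs 'a' match
pos 2: 'n' vs 'h' differ -> stop
Longest common prefix: "ba" (length 2)


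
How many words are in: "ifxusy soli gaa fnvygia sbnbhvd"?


Input string: 'ifxusy soli gaa fnvygia sbnbhvd'
Operation: split by spaces
Words found: 'ifxusy', 'soli', 'gaa', 'fnvygia', 'sbnbhvd'
Word count: 5


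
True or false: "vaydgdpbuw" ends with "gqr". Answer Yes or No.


Input string: 'vaydgdpbuw'
Suffix to check: 'gqr'
Last 3 characters of input: 'buw'
Match: False
Result: No


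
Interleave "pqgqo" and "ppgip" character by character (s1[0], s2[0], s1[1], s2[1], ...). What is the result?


String 1: 'pqgqo'
String 2: 'ppgip'
Operation: alternate characters
Pairs: 'p'+'p', 'q'+'p', 'g'+'g', 'q'+'i', 'o'+'p'
Result: ppqpggqiop


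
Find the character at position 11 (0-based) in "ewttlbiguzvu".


Input string: 'ewttlbiguzvu'
Operation: get character at index 11
Index mapping: s[0]='e', s[1]='w', s[2]='t', s[3]='t', s[4]='l', s[5]='b', s[6]='i', s[7]='g', s[8]='u', s[9]='z', s[10]='v', s[11]='u'
Result: 'u'


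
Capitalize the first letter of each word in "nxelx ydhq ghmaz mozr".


Input string: 'nxelx ydhq ghmaz mozr'
Operation: capitalize first letter of each word
Word transformations: 'nxelx'->'Nxelx', 'ydhq'->'Ydhq', 'ghmaz'->'Ghmaz', 'mozr'->'Mozr'
Result: Nxelx Ydhq Ghmaz Mozr


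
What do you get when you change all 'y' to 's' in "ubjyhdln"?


Input string: 'ubjyhdln'
Operation: replace 'y' with 's'
Positions of 'y': 3
After replacement: ubjshdln


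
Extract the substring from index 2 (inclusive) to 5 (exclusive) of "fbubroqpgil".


Input string: 'fbubroqpgil'
Operation: slice [2:5]
Extract characters: s[2]='u', s[3]='b', s[4]='r'
Result: ubr


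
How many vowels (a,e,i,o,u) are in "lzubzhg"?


Input string: 'lzubzhg'
Operation: count vowels (a, e, i, o, u)
Scan: s[0]='l', s[1]='z', s[2]='u' (vowel), s[3]='b', s[4]='z', s[5]='h', s[6]='g'
Vowels found: 1
Result: 1


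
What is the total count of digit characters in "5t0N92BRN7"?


Input string: '5t0N92BRN7'
Operation: count digit characters (0-9)
Scan: '5'(digit), 't', '0'(digit), 'N', '9'(digit), '2'(digit), 'B', 'R', 'N', '7'(digit)
Digits found: 5
Result: 5


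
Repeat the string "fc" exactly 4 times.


Input string: 'fc'
Operation: repeat 4 times
Concatenation: 'fc' + 'fc' + 'fc' + 'fc'
Result: fcfcfcfc


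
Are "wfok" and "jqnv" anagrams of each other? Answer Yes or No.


String 1: 'wfok' -> sorted: 'fkow'
String 2: 'jqnv' -> sorted: 'jnqv'
Compare sorted forms: 'fkow' != 'jnqv'
Anagram: No


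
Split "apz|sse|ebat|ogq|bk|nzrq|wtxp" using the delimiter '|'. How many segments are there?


Input string: 'apz|sse|ebat|ogq|bk|nzrq|wtxp'
Delimiter: '|'
Split result: 'apz', 'sse', 'ebat', 'ogq', 'bk', 'nzrq', 'wtxp'
Number of parts: 7


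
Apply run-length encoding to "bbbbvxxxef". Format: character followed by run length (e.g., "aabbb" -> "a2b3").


Input: 'bbbbvxxxef'
Operation: identify consecutive runs
Runs: 'bbbb' -> b4, 'v' -> v1, 'xxx' -> x3, 'e' -> e1, 'f' -> f1
Encoded: b4v1x3e1f1


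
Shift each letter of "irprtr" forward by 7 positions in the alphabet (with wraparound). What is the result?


Input: 'irprtr', shift = 7
Operation: for each letter, (position + 7) mod 26
Mapping: 'i'(8+7=15)->'p', 'r'(17+7=24)->'y', 'p'(15+7=22)->'w', 'r'(17+7=24)->'y', 't'(19+7=26, 26 mod 26=0)->'a', 'r'(17+7=24)->'y'
Result: pywyay


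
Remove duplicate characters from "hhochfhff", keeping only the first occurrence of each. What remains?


Input: 'hhochfhff'
Operation: keep first occurrence of each character
Scan: s[0]='h' new -> keep; s[1]='h' seen -> skip; s[2]='o' new -> keep; s[3]='c' new -> keep; s[4]='h' seen -> skip; s[5]='f' new -> keep; s[6]='h' seen -> skip; s[7]='f' seen -> skip; s[8]='f' seen -> skip
Result: hocf


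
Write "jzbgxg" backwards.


Input string: 'jzbgxg'
Operation: reverse character order
Original order: 'j' -> 'z' -> 'b' -> 'g' -> 'x' -> 'g'
Reversed order: 'g' -> 'x' -> 'g' -> 'b' -> 'z' -> 'j'
Result: gxgbzj


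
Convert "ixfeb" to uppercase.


Input string: 'ixfeb'
Operation: convert each letter to uppercase
Mapping: 'i'->'I', 'x'->'X', 'f'->'F', 'e'->'E', 'b'->'B'
Result: IXFEB


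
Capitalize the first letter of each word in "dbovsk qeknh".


Input string: 'dbovsk qeknh'
Operation: capitalize first letter of each word
Word transformations: 'dbovsk'->'Dbovsk', 'qeknh'->'Qeknh'
Result: Dbovsk Qeknh


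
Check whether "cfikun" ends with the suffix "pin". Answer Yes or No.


Input string: 'cfikun'
Suffix to check: 'pin'
Last 3 characters of input: 'kun'
Match: False
Result: No


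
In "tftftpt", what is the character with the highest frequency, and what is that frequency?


Input: 'tftftpt'
Operation: tally each character
Counts: 'f':2, 'p':1, 't':4
Maximum: 't' appears 4 times


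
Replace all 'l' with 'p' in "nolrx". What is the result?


Input string: 'nolrx'
Operation: replace 'l' with 'p'
Positions of 'l': 2
After replacement: noprx


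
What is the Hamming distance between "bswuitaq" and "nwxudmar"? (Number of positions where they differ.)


String 1: 'bswuitaq'
String 2: 'nwxudmar'
Compare each position: pos 0: 'b'!='n', pos 1: 's'!='w', pos 2: 'w'!='x', pos 3: 'u'=='u', pos 4: 'i'!='d', pos 5: 't'!='m', pos 6: 'a'=='a', pos 7: 'q'!='r'
Differing positions: 6
Hamming distance: 6


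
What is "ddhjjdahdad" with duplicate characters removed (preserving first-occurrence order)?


Input: 'ddhjjdahdad'
Operation: keep first occurrence of each character
Scan: s[0]='d' new -> keep; s[1]='d' seen -> skip; s[2]='h' new -> keep; s[3]='j' new -> keep; s[4]='j' seen -> skip; s[5]='d' seen -> skip; s[6]='a' new -> keep; s[7]='h' seen -> skip; s[8]='d' seen -> skip; s[9]='a' seen -> skip; s[10]='d' seen -> skip
Result: dhja


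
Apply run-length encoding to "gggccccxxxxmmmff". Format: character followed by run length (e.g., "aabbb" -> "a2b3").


Input: 'gggccccxxxxmmmff'
Operation: identify consecutive runs
Runs: 'ggg' -> g3, 'cccc' -> c4, 'xxxx' -> x4, 'mmm' -> m3, 'ff' -> f2
Encoded: g3c4x4m3f2


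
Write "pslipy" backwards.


Input string: 'pslipy'
Operation: reverse character order
Original order: 'p' -> 's' -> 'l' -> 'i' -> 'p' -> 'y'
Reversed order: 'y' -> 'p' -> 'i' -> 'l' -> 's' -> 'p'
Result: ypilsp


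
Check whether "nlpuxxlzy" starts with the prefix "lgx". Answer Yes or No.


Input string: 'nlpuxxlzy'
Prefix to check: 'lgx'
First 3 characters of input: 'nlp'
Match: False
Result: No


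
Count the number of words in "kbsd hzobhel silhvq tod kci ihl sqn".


Input string: 'kbsd hzobhel silhvq tod kci ihl sqn'
Operation: split by spaces
Words found: 'kbsd', 'hzobhel', 'silhvq', 'tod', 'kci', 'ihl', 'sqn'
Word count: 7


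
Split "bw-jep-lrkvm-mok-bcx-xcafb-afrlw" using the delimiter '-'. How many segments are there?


Input string: 'bw-jep-lrkvm-mok-bcx-xcafb-afrlw'
Delimiter: '-'
Split result: 'bw', 'jep', 'lrkvm', 'mok', 'bcx', 'xcafb', 'afrlw'
Number of parts: 7


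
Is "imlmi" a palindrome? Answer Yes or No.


Input string: 'imlmi'
Reversed: 'imlmi'
Compare pairs: s[0]='i' vs s[4]='i' (match), s[1]='m' vs s[3]='m' (match)
Palindrome: Yes


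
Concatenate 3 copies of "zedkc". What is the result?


Input string: 'zedkc'
Operation: repeat 3 times
Concatenation: 'zedkc' + 'zedkc' + 'zedkc'
Result: zedkczedkczedkc


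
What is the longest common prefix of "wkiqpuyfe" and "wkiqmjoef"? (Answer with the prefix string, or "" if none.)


String 1: 'wkiqpuyfe'
String 2: 'wkiqmjoef'
Compare position by position:
pos 0: 'w' vs 'w' match
pos 1: 'k' vs 'k' match
pos 2: 'i' vs 'i' match
pos 3: 'q' vs 'q' match
pos 4: 'p' vs 'm' differ -> stop
Longest common prefix: "wkiq" (length 4)


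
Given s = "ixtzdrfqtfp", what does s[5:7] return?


Input string: 'ixtzdrfqtfp'
Operation: slice [5:7]
Extract characters: s[5]='r', s[6]='f'
Result: rf


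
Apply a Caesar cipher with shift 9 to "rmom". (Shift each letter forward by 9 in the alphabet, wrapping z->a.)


Input: 'rmom', shift = 9
Operation: for each letter, (position + 9) mod 26
Mapping: 'r'(17+9=26, 26 mod 26=0)->'a', 'm'(12+9=21)->'v', 'o'(14+9=23)->'x', 'm'(12+9=21)->'v'
Result: avxv


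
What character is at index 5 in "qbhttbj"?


Input string: 'qbhttbj'
Operation: get character at index 5
Index mapping: s[0]='q', s[1]='b', s[2]='h', s[3]='t', s[4]='t', s[5]='b'
Result: 'b'


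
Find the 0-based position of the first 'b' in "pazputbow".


Input string: 'pazputbow'
Target: 'b'
Scanning left to right: s[0]='p', s[1]='a', s[2]='z', s[3]='p', s[4]='u', s[5]='t', s[6]='b'
First match at index: 6


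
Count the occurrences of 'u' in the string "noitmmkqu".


Input string: 'noitmmkqu'
Target character: 'u'
Scan each position: s[8]='u'
Matches found at indices: 8
Total: 1


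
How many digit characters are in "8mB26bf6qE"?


Input string: '8mB26bf6qE'
Operation: count digit characters (0-9)
Scan: '8'(digit), 'm', 'B', '2'(digit), '6'(digit), 'b', 'f', '6'(digit), 'q', 'E'
Digits found: 4
Result: 4


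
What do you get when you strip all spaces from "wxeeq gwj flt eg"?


Input string: 'wxeeq gwj flt eg'
Operation: remove all spaces
Words: 'wxeeq', 'gwj', 'flt', 'eg'
Join without spaces: wxeeqgwjflteg


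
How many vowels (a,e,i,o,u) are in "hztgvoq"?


Input string: 'hztgvoq'
Operation: count vowels (a, e, i, o, u)
Scan: s[0]='h', s[1]='z', s[2]='t', s[3]='g', s[4]='v', s[5]='o' (vowel), s[6]='q'
Vowels found: 1
Result: 1


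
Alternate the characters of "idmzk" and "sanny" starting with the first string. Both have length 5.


String 1: 'idmzk'
String 2: 'sanny'
Operation: alternate characters
Pairs: 'i'+'s', 'd'+'a', 'm'+'n', 'z'+'n', 'k'+'y'
Result: isdamnznky


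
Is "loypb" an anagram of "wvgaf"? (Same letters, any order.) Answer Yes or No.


String 1: 'wvgaf' -> sorted: 'afgvw'
String 2: 'loypb' -> sorted: 'blopy'
Compare sorted forms: 'afgvw' != 'blopy'
Anagram: No


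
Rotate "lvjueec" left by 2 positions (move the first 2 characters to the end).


Input: 'lvjueec', shift = 2
Operation: split at index 2 and swap parts
Front part s[0:2] = 'lv'
Back part s[2:] = 'jueec'
Rotated = back + front = 'jueec' + 'lv'
Result: jueeclv


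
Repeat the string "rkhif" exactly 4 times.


Input string: 'rkhif'
Operation: repeat 4 times
Concatenation: 'rkhif' + 'rkhif' + 'rkhif' + 'rkhif'
Result: rkhifrkhifrkhifrkhif


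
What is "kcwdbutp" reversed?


Input string: 'kcwdbutp'
Operation: reverse character order
Original order: 'k' -> 'c' -> 'w' -> 'd' -> 'b' -> 'u' -> 't' -> 'p'
Reversed order: 'p' -> 't' -> 'u' -> 'b' -> 'd' -> 'w' -> 'c' -> 'k'
Result: ptubdwck


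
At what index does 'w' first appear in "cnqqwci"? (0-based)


Input string: 'cnqqwci'
Target: 'w'
Scanning left to right: s[0]='c', s[1]='n', s[2]='q', s[3]='q', s[4]='w'
First match at index: 4


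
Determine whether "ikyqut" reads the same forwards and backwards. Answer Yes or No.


Input string: 'ikyqut'
Reversed: 'tuqyki'
Compare pairs: s[0]='i' vs s[5]='t' (mismatch), s[1]='k' vs s[4]='u' (mismatch), s[2]='y' vs s[3]='q' (mismatch)
Palindrome: No


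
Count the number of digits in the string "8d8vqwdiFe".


Input string: '8d8vqwdiFe'
Operation: count digit characters (0-9)
Scan: '8'(digit), 'd', '8'(digit), 'v', 'q', 'w', 'd', 'i', 'F', 'e'
Digits found: 2
Result: 2


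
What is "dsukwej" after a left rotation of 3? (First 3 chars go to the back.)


Input: 'dsukwej', shift = 3
Operation: split at index 3 and swap parts
Front part s[0:3] = 'dsu'
Back part s[3:] = 'kwej'
Rotated = back + front = 'kwej' + 'dsu'
Result: kwejdsu


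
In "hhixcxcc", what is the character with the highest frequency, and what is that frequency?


Input: 'hhixcxcc'
Operation: tally each character
Counts: 'c':3, 'h':2, 'i':1, 'x':2
Maximum: 'c' appears 3 times


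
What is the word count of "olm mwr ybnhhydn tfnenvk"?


Input string: 'olm mwr ybnhhydn tfnenvk'
Operation: split by spaces
Words found: 'olm', 'mwr', 'ybnhhydn', 'tfnenvk'
Word count: 4


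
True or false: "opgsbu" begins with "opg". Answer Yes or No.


Input string: 'opgsbu'
Prefix to check: 'opg'
First 3 characters of input: 'opg'
Match: True
Result: Yes


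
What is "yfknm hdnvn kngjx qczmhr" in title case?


Input string: 'yfknm hdnvn kngjx qczmhr'
Operation: capitalize first letter of each word
Word transformations: 'yfknm'->'Yfknm', 'hdnvn'->'Hdnvn', 'kngjx'->'Kngjx', 'qczmhr'->'Qczmhr'
Result: Yfknm Hdnvn Kngjx Qczmhr


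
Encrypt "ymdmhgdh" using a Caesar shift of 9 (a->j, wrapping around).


Input: 'ymdmhgdh', shift = 9
Operation: for each letter, (position + 9) mod 26
Mapping: 'y'(24+9=33, 33 mod 26=7)->'h', 'm'(12+9=21)->'v', 'd'(3+9=12)->'m', 'm'(12+9=21)->'v', 'h'(7+9=16)->'q', 'g'(6+9=15)->'p', 'd'(3+9=12)->'m', 'h'(7+9=16)->'q'
Result: hvmvqpmq


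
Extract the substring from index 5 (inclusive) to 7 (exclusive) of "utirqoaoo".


Input string: 'utirqoaoo'
Operation: slice [5:7]
Extract characters: s[5]='o', s[6]='a'
Result: oa


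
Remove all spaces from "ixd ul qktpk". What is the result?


Input string: 'ixd ul qktpk'
Operation: remove all spaces
Words: 'ixd', 'ul', 'qktpk'
Join without spaces: ixdulqktpk


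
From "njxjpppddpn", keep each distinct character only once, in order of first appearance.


Input: 'njxjpppddpn'
Operation: keep first occurrence of each character
Scan: s[0]='n' new -> keep; s[1]='j' new -> keep; s[2]='x' new -> keep; s[3]='j' seen -> skip; s[4]='p' new -> keep; s[5]='p' seen -> skip; s[6]='p' seen -> skip; s[7]='d' new -> keep; s[8]='d' seen -> skip; s[9]='p' seen -> skip; s[10]='n' seen -> skip
Result: njxpd


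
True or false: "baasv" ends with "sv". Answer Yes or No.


Input string: 'baasv'
Suffix to check: 'sv'
Last 2 characters of input: 'sv'
Match: True
Result: Yes


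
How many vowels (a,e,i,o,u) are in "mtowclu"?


Input string: 'mtowclu'
Operation: count vowels (a, e, i, o, u)
Scan: s[0]='m', s[1]='t', s[2]='o' (vowel), s[3]='w', s[4]='c', s[5]='l', s[6]='u' (vowel)
Vowels found: 2
Result: 2


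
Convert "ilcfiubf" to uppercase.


Input string: 'ilcfiubf'
Operation: convert each letter to uppercase
Mapping: 'i'->'I', 'l'->'L', 'c'->'C', 'f'->'F', 'i'->'I', 'u'->'U', 'b'->'B', 'f'->'F'
Result: ILCFIUBF


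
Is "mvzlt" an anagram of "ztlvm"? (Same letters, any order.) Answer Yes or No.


String 1: 'ztlvm' -> sorted: 'lmtvz'
String 2: 'mvzlt' -> sorted: 'lmtvz'
Compare sorted forms: 'lmtvz' == 'lmtvz'
Anagram: Yes


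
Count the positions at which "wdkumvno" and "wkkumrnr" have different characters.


String 1: 'wdkumvno'
String 2: 'wkkumrnr'
Compare each position: pos 0: 'w'=='w', pos 1: 'd'!='k', pos 2: 'k'=='k', pos 3: 'u'=='u', pos 4: 'm'=='m', pos 5: 'v'!='r', pos 6: 'n'=='n', pos 7: 'o'!='r'
Differing positions: 3
Hamming distance: 3


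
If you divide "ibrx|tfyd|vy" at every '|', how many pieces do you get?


Input string: 'ibrx|tfyd|vy'
Delimiter: '|'
Split result: 'ibrx', 'tfyd', 'vy'
Number of parts: 3


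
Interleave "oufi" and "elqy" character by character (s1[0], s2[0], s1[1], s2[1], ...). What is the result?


String 1: 'oufi'
String 2: 'elqy'
Operation: alternate characters
Pairs: 'o'+'e', 'u'+'l', 'f'+'q', 'i'+'y'
Result: oeulfqiy


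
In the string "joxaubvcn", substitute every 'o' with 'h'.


Input string: 'joxaubvcn'
Operation: replace 'o' with 'h'
Positions of 'o': 1
After replacement: jhxaubvcn


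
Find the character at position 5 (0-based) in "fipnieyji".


Input string: 'fipnieyji'
Operation: get character at index 5
Index mapping: s[0]='f', s[1]='i', s[2]='p', s[3]='n', s[4]='i', s[5]='e'
Result: 'e'


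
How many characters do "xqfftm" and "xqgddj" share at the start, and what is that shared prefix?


String 1: 'xqfftm'
String 2: 'xqgddj'
Compare position by position:
pos 0: 'x' vs 'x' match
pos 1: 'q' vs 'q' match
pos 2: 'f' vs 'g' differ -> stop
Longest common prefix: "xq" (length 2)


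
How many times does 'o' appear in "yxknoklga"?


Input string: 'yxknoklga'
Target character: 'o'
Scan each position: s[4]='o'
Matches found at indices: 4
Total: 1


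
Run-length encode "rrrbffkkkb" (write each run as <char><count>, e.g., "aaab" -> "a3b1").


Input: 'rrrbffkkkb'
Operation: identify consecutive runs
Runs: 'rrr' -> r3, 'b' -> b1, 'ff' -> f2, 'kkk' -> k3, 'b' -> b1
Encoded: r3b1f2k3b1


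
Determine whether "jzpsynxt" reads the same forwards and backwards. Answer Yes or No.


Input string: 'jzpsynxt'
Reversed: 'txnyspzj'
Compare pairs: s[0]='j' vs s[7]='t' (mismatch), s[1]='z' vs s[6]='x' (mismatch), s[2]='p' vs s[5]='n' (mismatch), s[3]='s' vs s[4]='y' (mismatch)
Palindrome: No


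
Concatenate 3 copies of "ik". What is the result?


Input string: 'ik'
Operation: repeat 3 times
Concatenation: 'ik' + 'ik' + 'ik'
Result: ikikik


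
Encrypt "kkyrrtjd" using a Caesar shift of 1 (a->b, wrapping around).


Input: 'kkyrrtjd', shift = 1
Operation: for each letter, (position + 1) mod 26
Mapping: 'k'(10+1=11)->'l', 'k'(10+1=11)->'l', 'y'(24+1=25)->'z', 'r'(17+1=18)->'s', 'r'(17+1=18)->'s', 't'(19+1=20)->'u', 'j'(9+1=10)->'k', 'd'(3+1=4)->'e'
Result: llzssuke


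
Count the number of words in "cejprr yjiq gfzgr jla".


Input string: 'cejprr yjiq gfzgr jla'
Operation: split by spaces
Words found: 'cejprr', 'yjiq', 'gfzgr', 'jla'
Word count: 4


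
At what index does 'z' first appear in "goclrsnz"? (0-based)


Input string: 'goclrsnz'
Target: 'z'
Scanning left to right: s[0]='g', s[1]='o', s[2]='c', s[3]='l', s[4]='r', s[5]='s', s[6]='n', s[7]='z'
First match at index: 7


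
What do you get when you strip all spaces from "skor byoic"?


Input string: 'skor byoic'
Operation: remove all spaces
Words: 'skor', 'byoic'
Join without spaces: skorbyoic


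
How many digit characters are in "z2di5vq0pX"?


Input string: 'z2di5vq0pX'
Operation: count digit characters (0-9)
Scan: 'z', '2'(digit), 'd', 'i', '5'(digit), 'v', 'q', '0'(digit), 'p', 'X'
Digits found: 3
Result: 3


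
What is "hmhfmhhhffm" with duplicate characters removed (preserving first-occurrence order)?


Input: 'hmhfmhhhffm'
Operation: keep first occurrence of each character
Scan: s[0]='h' new -> keep; s[1]='m' new -> keep; s[2]='h' seen -> skip; s[3]='f' new -> keep; s[4]='m' seen -> skip; s[5]='h' seen -> skip; s[6]='h' seen -> skip; s[7]='h' seen -> skip; s[8]='f' seen -> skip; s[9]='f' seen -> skip; s[10]='m' seen -> skip
Result: hmf


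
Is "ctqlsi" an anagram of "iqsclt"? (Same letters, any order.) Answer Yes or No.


String 1: 'iqsclt' -> sorted: 'cilqst'
String 2: 'ctqlsi' -> sorted: 'cilqst'
Compare sorted forms: 'cilqst' == 'cilqst'
Anagram: Yes


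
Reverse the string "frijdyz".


Input string: 'frijdyz'
Operation: reverse character order
Original order: 'f' -> 'r' -> 'i' -> 'j' -> 'd' -> 'y' -> 'z'
Reversed order: 'z' -> 'y' -> 'd' -> 'j' -> 'i' -> 'r' -> 'f'
Result: zydjirf


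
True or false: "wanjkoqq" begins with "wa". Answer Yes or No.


Input string: 'wanjkoqq'
Prefix to check: 'wa'
First 2 characters of input: 'wa'
Match: True
Result: Yes


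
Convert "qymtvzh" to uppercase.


Input string: 'qymtvzh'
Operation: convert each letter to uppercase
Mapping: 'q'->'Q', 'y'->'Y', 'm'->'M', 't'->'T', 'v'->'V', 'z'->'Z', 'h'->'H'
Result: QYMTVZH


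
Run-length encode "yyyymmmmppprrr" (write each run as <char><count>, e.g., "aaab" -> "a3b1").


Input: 'yyyymmmmppprrr'
Operation: identify consecutive runs
Runs: 'yyyy' -> y4, 'mmmm' -> m4, 'ppp' -> p3, 'rrr' -> r3
Encoded: y4m4p3r3


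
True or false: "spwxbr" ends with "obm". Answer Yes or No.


Input string: 'spwxbr'
Suffix to check: 'obm'
Last 3 characters of input: 'xbr'
Match: False
Result: No


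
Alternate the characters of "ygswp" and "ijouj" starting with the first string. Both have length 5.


String 1: 'ygswp'
String 2: 'ijouj'
Operation: alternate characters
Pairs: 'y'+'i', 'g'+'j', 's'+'o', 'w'+'u', 'p'+'j'
Result: yigjsowupj


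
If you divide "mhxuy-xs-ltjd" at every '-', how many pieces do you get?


Input string: 'mhxuy-xs-ltjd'
Delimiter: '-'
Split result: 'mhxuy', 'xs', 'ltjd'
Number of parts: 3


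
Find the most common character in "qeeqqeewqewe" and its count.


Input: 'qeeqqeewqewe'
Operation: tally each character
Counts: 'e':6, 'q':4, 'w':2
Maximum: 'e' appears 6 times


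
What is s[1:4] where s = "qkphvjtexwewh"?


Input string: 'qkphvjtexwewh'
Operation: slice [1:4]
Extract characters: s[1]='k', s[2]='p', s[3]='h'
Result: kph


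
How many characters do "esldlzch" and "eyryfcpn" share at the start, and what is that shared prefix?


String 1: 'esldlzch'
String 2: 'eyryfcpn'
Compare position by position:
pos 0: 'e' vs 'e' match
pos 1: 's' vs 'y' differ -> stop
Longest common prefix: "e" (length 1)


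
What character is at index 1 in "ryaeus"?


Input string: 'ryaeus'
Operation: get character at index 1
Index mapping: s[0]='r', s[1]='y'
Result: 'y'


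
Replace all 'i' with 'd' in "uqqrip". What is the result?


Input string: 'uqqrip'
Operation: replace 'i' with 'd'
Positions of 'i': 4
After replacement: uqqrdp


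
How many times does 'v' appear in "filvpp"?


Input string: 'filvpp'
Target character: 'v'
Scan each position: s[3]='v'
Matches found at indices: 3
Total: 1


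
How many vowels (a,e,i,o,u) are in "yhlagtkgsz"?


Input string: 'yhlagtkgsz'
Operation: count vowels (a, e, i, o, u)
Scan: s[0]='y', s[1]='h', s[2]='l', s[3]='a' (vowel), s[4]='g', s[5]='t', s[6]='k', s[7]='g', s[8]='s', s[9]='z'
Vowels found: 1
Result: 1


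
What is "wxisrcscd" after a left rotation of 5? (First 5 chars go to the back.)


Input: 'wxisrcscd', shift = 5
Operation: split at index 5 and swap parts
Front part s[0:5] = 'wxisr'
Back part s[5:] = 'cscd'
Rotated = back + front = 'cscd' + 'wxisr'
Result: cscdwxisr


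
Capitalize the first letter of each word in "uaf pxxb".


Input string: 'uaf pxxb'
Operation: capitalize first letter of each word
Word transformations: 'uaf'->'Uaf', 'pxxb'->'Pxxb'
Result: Uaf Pxxb


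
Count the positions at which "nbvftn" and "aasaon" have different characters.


String 1: 'nbvftn'
String 2: 'aasaon'
Compare each position: pos 0: 'n'!='a', pos 1: 'b'!='a', pos 2: 'v'!='s', pos 3: 'f'!='a', pos 4: 't'!='o', pos 5: 'n'=='n'
Differing positions: 5
Hamming distance: 5


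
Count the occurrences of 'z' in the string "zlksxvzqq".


Input string: 'zlksxvzqq'
Target character: 'z'
Scan each position: s[0]='z', s[6]='z'
Matches found at indices: 0, 6
Total: 2


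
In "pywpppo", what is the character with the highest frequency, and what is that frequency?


Input: 'pywpppo'
Operation: tally each character
Counts: 'o':1, 'p':4, 'w':1, 'y':1
Maximum: 'p' appears 4 times


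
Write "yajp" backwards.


Input string: 'yajp'
Operation: reverse character order
Original order: 'y' -> 'a' -> 'j' -> 'p'
Reversed order: 'p' -> 'j' -> 'a' -> 'y'
Result: pjay


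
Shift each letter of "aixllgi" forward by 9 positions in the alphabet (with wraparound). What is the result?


Input: 'aixllgi', shift = 9
Operation: for each letter, (position + 9) mod 26
Mapping: 'a'(0+9=9)->'j', 'i'(8+9=17)->'r', 'x'(23+9=32, 32 mod 26=6)->'g', 'l'(11+9=20)->'u', 'l'(11+9=20)->'u', 'g'(6+9=15)->'p', 'i'(8+9=17)->'r'
Result: jrguupr


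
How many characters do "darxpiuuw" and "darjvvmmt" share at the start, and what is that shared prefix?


String 1: 'darxpiuuw'
String 2: 'darjvvmmt'
Compare position by position:
pos 0: 'd' vs 'd' match
pos 1: 'a' vs 'a' match
pos 2: 'r' vs 'r' match
pos 3: 'x' vs 'j' differ -> stop
Longest common prefix: "dar" (length 3)


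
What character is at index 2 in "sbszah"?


Input string: 'sbszah'
Operation: get character at index 2
Index mapping: s[0]='s', s[1]='b', s[2]='s'
Result: 's'


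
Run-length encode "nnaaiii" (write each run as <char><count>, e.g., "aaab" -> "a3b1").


Input: 'nnaaiii'
Operation: identify consecutive runs
Runs: 'nn' -> n2, 'aa' -> a2, 'iii' -> i3
Encoded: n2a2i3


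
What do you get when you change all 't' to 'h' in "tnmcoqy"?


Input string: 'tnmcoqy'
Operation: replace 't' with 'h'
Positions of 't': 0
After replacement: hnmcoqy


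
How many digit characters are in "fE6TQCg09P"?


Input string: 'fE6TQCg09P'
Operation: count digit characters (0-9)
Scan: 'f', 'E', '6'(digit), 'T', 'Q', 'C', 'g', '0'(digit), '9'(digit), 'P'
Digits found: 3
Result: 3


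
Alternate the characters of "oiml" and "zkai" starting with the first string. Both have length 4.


String 1: 'oiml'
String 2: 'zkai'
Operation: alternate characters
Pairs: 'o'+'z', 'i'+'k', 'm'+'a', 'l'+'i'
Result: ozikmali


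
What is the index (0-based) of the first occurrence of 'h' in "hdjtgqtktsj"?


Input string: 'hdjtgqtktsj'
Target: 'h'
Scanning left to right: s[0]='h'
First match at index: 0


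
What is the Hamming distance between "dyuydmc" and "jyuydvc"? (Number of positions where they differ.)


String 1: 'dyuydmc'
String 2: 'jyuydvc'
Compare each position: pos 0: 'd'!='j', pos 1: 'y'=='y', pos 2: 'u'=='u', pos 3: 'y'=='y', pos 4: 'd'=='d', pos 5: 'm'!='v', pos 6: 'c'=='c'
Differing positions: 2
Hamming distance: 2


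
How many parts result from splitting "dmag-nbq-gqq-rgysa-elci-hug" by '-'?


Input string: 'dmag-nbq-gqq-rgysa-elci-hug'
Delimiter: '-'
Split result: 'dmag', 'nbq', 'gqq', 'rgysa', 'elci', 'hug'
Number of parts: 6


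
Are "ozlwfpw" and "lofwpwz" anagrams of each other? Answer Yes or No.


String 1: 'ozlwfpw' -> sorted: 'flopwwz'
String 2: 'lofwpwz' -> sorted: 'flopwwz'
Compare sorted forms: 'flopwwz' == 'flopwwz'
Anagram: Yes


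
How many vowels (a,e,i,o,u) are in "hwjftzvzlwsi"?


Input string: 'hwjftzvzlwsi'
Operation: count vowels (a, e, i, o, u)
Scan: s[0]='h', s[1]='w', s[2]='j', s[3]='f', s[4]='t', s[5]='z', s[6]='v', s[7]='z', s[8]='l', s[9]='w', s[10]='s', s[11]='i' (vowel)
Vowels found: 1
Result: 1


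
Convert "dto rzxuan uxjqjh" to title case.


Input string: 'dto rzxuan uxjqjh'
Operation: capitalize first letter of each word
Word transformations: 'dto'->'Dto', 'rzxuan'->'Rzxuan', 'uxjqjh'->'Uxjqjh'
Result: Dto Rzxuan Uxjqjh
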